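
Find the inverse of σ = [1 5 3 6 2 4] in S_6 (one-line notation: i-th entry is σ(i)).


To find σ⁻¹, swap domain and range:
σ(1) = 1 → σ⁻¹(1) = 1
σ(2) = 5 → σ⁻¹(5) = 2
σ(3) = 3 → σ⁻¹(3) = 3
σ(4) = 6 → σ⁻¹(6) = 4
σ(5) = 2 → σ⁻¹(2) = 5
σ(6) = 4 → σ⁻¹(4) = 6

σ⁻¹ = [1 5 3 6 2 4]


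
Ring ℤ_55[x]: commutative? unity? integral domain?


ℤ_55 has zero divisors (5·11 ≡ 0), and these lift to constant zero divisors in ℤ_55[x]; so not an integral domain
Commutative: Yes
Integral domain: No
Has unity: Yes

ℤ_55[x]: Commutative=Yes, Unity=Yes


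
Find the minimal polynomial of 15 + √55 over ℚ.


Let α = 15 + √55. Then α - 15 = √55, so (α - 15)² = 55, giving α² - 30α + 170 = 0. Degree 2 and α ∉ ℚ, so this is the minimal polynomial.

Minimal polynomial: x² - 30x + 170


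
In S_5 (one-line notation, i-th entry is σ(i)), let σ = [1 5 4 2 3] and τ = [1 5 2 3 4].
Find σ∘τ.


σ∘τ: apply τ first, then σ
1 →τ 1 →σ 1
2 →τ 5 →σ 3
3 →τ 2 →σ 5
4 →τ 3 →σ 4
5 →τ 4 →σ 2

σ∘τ = [1 3 5 4 2]


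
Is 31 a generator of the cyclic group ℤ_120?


g generates ℤ_n iff gcd(g, n) = 1
gcd(31, 120) = 1
Since gcd = 1, 31 is a generator.

Yes, 31 generates ℤ_120


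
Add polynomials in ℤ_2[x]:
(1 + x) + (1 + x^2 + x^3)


Add coefficients mod 2:
x^0: 1 + 1 = 0 (mod 2)
x^1: 1 + 0 = 1 (mod 2)
x^2: 0 + 1 = 1 (mod 2)
x^3: 0 + 1 = 1 (mod 2)
Result: x + x^2 + x^3

f + g = x + x^2 + x^3


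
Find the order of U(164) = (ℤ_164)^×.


U(n) is the group of units mod n; |U(n)| = φ(n)
|U(164)| = φ(164) = 80

|U(164) = (ℤ_164)^×| = 80


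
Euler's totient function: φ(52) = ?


Factor n: 52 = 2^2 × 13
φ(n) = n · ∏(1 - 1/p) over distinct primes p | n
φ(52) = 52 · (1 - 1/2) · (1 - 1/13) = 24

φ(52) = 24


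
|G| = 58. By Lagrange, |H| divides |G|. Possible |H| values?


Lagrange's theorem: |H| divides |G|
|G| = 58
Divisors of 58: 1, 2, 29, 58

Possible subgroup orders: {1, 2, 29, 58}


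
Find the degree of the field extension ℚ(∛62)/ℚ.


∛62 has minimal polynomial x³ - 62 (irreducible over ℚ since 62 is not a perfect cube)

[ℚ(∛62)/ℚ] = 3


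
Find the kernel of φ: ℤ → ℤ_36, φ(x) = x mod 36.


Kernel = preimage of identity
ker(φ) = {x ∈ ℤ : x ≡ 0 (mod 36)} = 36ℤ = {0, ±36, ±72, ...}

ker(φ) = 36ℤ


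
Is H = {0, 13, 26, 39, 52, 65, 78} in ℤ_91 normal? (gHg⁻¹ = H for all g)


H = {0, 13, 26, 39, 52, 65, 78} in ℤ_91
ℤ_91 is abelian; every subgroup of an abelian group is normal

Yes, normal subgroup


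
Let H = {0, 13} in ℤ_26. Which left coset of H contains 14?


14 + H = {14 + h (mod 26) : h ∈ H}
14+0=14, 14+13=1
14 + H = {1, 14} = 1 + H

14 + H = {1, 14}


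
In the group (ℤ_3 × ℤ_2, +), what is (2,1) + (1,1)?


Operation: componentwise addition mod (3, 2)
(2,1) + (1,1) = ((a₁+b₁) mod 3, (a₂+b₂) mod 2) with a = (2,1), b = (1,1)

(2,1) + (1,1) = (0,0)


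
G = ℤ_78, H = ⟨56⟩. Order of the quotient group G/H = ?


|⟨56⟩| = n / gcd(56, 78) = 78 / 2 = 39
H is normal (ℤ_78 is abelian).
|G/H| = |G| / |H| = 78 / 39 = 2

|G/H| = 2


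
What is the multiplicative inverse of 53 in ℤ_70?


Use the extended Euclidean algorithm to write 1 = 53·s + 70·t; then s mod 70 is the inverse.
Euclidean algorithm:
  53 = 0·70 + 53
  70 = 1·53 + 17
  53 = 3·17 + 2
  17 = 8·2 + 1
  2 = 2·1 + 0
gcd(53,70) = 1
Back-substitution gives: 53·(-33) + 70·(25) = 1
So 53⁻¹ ≡ -33 ≡ 37 (mod 70)
Check: 53 × 37 = 1961 ≡ 1 (mod 70) ✓

53⁻¹ ≡ 37 (mod 70)


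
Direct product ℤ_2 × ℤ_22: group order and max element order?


|ℤ_2 × ℤ_22| = 2 × 22 = 44
Max element order = lcm(2,22) = 22
Cyclic? No (gcd=2)

|ℤ_2×ℤ_22| = 44, max element order = 22


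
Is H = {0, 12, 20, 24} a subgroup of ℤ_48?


Subgroup test for H = {0, 12, 20, 24} in (ℤ_48, +):
(1) 0 ∈ H? Yes
(2) Closure: for all a,b ∈ H, (a+b) mod 48 ∈ H? No  [counterexample: 12 + 20 = 32 ∉ H]
(3) Inverses: for all a ∈ H, -a mod 48 ∈ H? No

No, H is not a subgroup of ℤ_48


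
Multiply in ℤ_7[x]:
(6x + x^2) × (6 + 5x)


Expand and collect like terms; reduce coefficients mod 7:
x^0: 0·6 = 0 ≡ 0 (mod 7)
x^1: 0·5 + 6·6 = 36 ≡ 1 (mod 7)
x^2: 6·5 + 1·6 = 36 ≡ 1 (mod 7)
x^3: 1·5 = 5 ≡ 5 (mod 7)
Result: x + x^2 + 5x^3

f · g = x + x^2 + 5x^3


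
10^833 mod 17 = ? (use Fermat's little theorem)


Fermat's little theorem: if p is prime and gcd(a,p)=1, then a^(p-1) ≡ 1 (mod p)
p = 17 is prime, gcd(10,17) = 1
Reduce exponent: 833 mod 16 = 1
So 10^833 ≡ 10^1 (mod 17)
10^1 mod 17 = 10

10^833 ≡ 10 (mod 17)


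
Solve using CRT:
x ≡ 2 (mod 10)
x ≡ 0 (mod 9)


m₁ = 10, m₂ = 9, gcd = 1, so CRT applies. M = m₁·m₂ = 90
Let M₁ = M/m₁ = 9, M₂ = M/m₂ = 10
Find y₁ ≡ M₁⁻¹ (mod m₁): 9⁻¹ ≡ 9 (mod 10)
Find y₂ ≡ M₂⁻¹ (mod m₂): 10⁻¹ ≡ 1 (mod 9)
x = a₁·M₁·y₁ + a₂·M₂·y₂ = 2·9·9 + 0·10·1 = 162
Reduce mod 90: x ≡ 72
Check: 72 mod 10 = 2 ✓, 72 mod 9 = 0 ✓

x ≡ 72 (mod 90)


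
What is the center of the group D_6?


Z(G) = {g ∈ G | gx = xg for all x ∈ G}
For even n, Z(D_n) = {e, r^(n/2)}: the 180° rotation r^3 commutes with every reflection and rotation

Z(D_6) = {e, r^3}


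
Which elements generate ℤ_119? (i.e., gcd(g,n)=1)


g generates ℤ_n iff gcd(g,n) = 1
Prime factors of 119: 7, 17
Generators are g ∈ {1,...,118} not divisible by any of these primes.
Generators: {1, 2, 3, 4, 5, 6, 8, 9, 10, 11, 12, 13, 15, 16, 18, 19, 20, 22, 23, 24, 25, 26, 27, 29, 30, 31, 32, 33, 36, 37, 38, 39, 40, 41, 43, 44, 45, 46, 47, 48, 50, 52, 53, 54, 55, 57, 58, 59, 60, 61, 62, 64, 65, 66, 67, 69, 71, 72, 73, 74, 75, 76, 78, 79, 80, 81, 82, 83, 86, 87, 88, 89, 90, 92, 93, 94, 95, 96, 97, 99, 100, 101, 103, 104, 106, 107, 108, 109, 110, 111, 113, 114, 115, 116, 117, 118}
Number of generators = φ(119) = 96

Generators of ℤ_119 = {1, 2, 3, 4, 5, 6, 8, 9, 10, 11, 12, 13, 15, 16, 18, 19, 20, 22, 23, 24, 25, 26, 27, 29, 30, 31, 32, 33, 36, 37, 38, 39, 40, 41, 43, 44, 45, 46, 47, 48, 50, 52, 53, 54, 55, 57, 58, 59, 60, 61, 62, 64, 65, 66, 67, 69, 71, 72, 73, 74, 75, 76, 78, 79, 80, 81, 82, 83, 86, 87, 88, 89, 90, 92, 93, 94, 95, 96, 97, 99, 100, 101, 103, 104, 106, 107, 108, 109, 110, 111, 113, 114, 115, 116, 117, 118}


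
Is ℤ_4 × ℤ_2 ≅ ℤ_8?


Comparing ℤ_4 × ℤ_2 and ℤ_8:
gcd(4,2) = 2 ≠ 1. Max element order in ℤ_4×ℤ_2 is lcm(4,2) = 4 < 8, so it has no element of order 8

No, ℤ_4 × ℤ_2 ≇ ℤ_8


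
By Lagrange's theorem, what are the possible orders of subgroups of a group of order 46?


Lagrange's theorem: |H| divides |G|
|G| = 46
Divisors of 46: 1, 2, 23, 46

Possible subgroup orders: {1, 2, 23, 46}


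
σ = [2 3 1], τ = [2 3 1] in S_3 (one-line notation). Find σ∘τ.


σ∘τ: apply τ first, then σ
1 →τ 2 →σ 3
2 →τ 3 →σ 1
3 →τ 1 →σ 2

σ∘τ = [3 1 2]


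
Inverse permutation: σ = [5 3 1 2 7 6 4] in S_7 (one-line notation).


To find σ⁻¹, swap domain and range:
σ(1) = 5 → σ⁻¹(5) = 1
σ(2) = 3 → σ⁻¹(3) = 2
σ(3) = 1 → σ⁻¹(1) = 3
σ(4) = 2 → σ⁻¹(2) = 4
σ(5) = 7 → σ⁻¹(7) = 5
σ(6) = 6 → σ⁻¹(6) = 6
σ(7) = 4 → σ⁻¹(4) = 7

σ⁻¹ = [3 4 2 7 1 6 5]


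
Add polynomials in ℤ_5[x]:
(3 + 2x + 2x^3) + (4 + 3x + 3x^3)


Add coefficients mod 5:
x^0: 3 + 4 = 2 (mod 5)
x^1: 2 + 3 = 0 (mod 5)
x^2: 0 + 0 = 0 (mod 5)
x^3: 2 + 3 = 0 (mod 5)
Result: 2

f + g = 2


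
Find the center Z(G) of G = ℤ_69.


Z(G) = {g ∈ G | gx = xg for all x ∈ G}
ℤ_69 is abelian, so Z(G) = G

Z(ℤ_69) = ℤ_69


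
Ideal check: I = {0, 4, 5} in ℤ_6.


Check ideal conditions for I = {0, 4, 5} in ℤ_6:
(1) I is an additive subgroup? No
(2) For r ∈ ℤ_6 and a ∈ I: r·a ∈ I? No  [counterexample: r=2, a=4, r·a mod 6 = 2 ∉ I]

No, I is not an ideal of ℤ_6


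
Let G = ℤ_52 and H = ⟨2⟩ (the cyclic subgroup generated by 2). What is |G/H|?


|⟨2⟩| = n / gcd(2, 52) = 52 / 2 = 26
H is normal (ℤ_52 is abelian).
|G/H| = |G| / |H| = 52 / 26 = 2

|G/H| = 2


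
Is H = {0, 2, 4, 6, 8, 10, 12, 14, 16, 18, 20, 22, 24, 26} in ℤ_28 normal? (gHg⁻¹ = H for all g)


H = {0, 2, 4, 6, 8, 10, 12, 14, 16, 18, 20, 22, 24, 26} in ℤ_28
ℤ_28 is abelian; every subgroup of an abelian group is normal

Yes, normal subgroup


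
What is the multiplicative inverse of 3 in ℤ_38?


Use the extended Euclidean algorithm to write 1 = 3·s + 38·t; then s mod 38 is the inverse.
Euclidean algorithm:
  3 = 0·38 + 3
  38 = 12·3 + 2
  3 = 1·2 + 1
  2 = 2·1 + 0
gcd(3,38) = 1
Back-substitution gives: 3·(13) + 38·(-1) = 1
So 3⁻¹ ≡ 13 ≡ 13 (mod 38)
Check: 3 × 13 = 39 ≡ 1 (mod 38) ✓

3⁻¹ ≡ 13 (mod 38)


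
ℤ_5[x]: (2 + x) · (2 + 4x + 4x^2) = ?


Expand and collect like terms; reduce coefficients mod 5:
x^0: 2·2 = 4 ≡ 4 (mod 5)
x^1: 2·4 + 1·2 = 10 ≡ 0 (mod 5)
x^2: 2·4 + 1·4 = 12 ≡ 2 (mod 5)
x^3: 1·4 = 4 ≡ 4 (mod 5)
Result: 4 + 2x^2 + 4x^3

f · g = 4 + 2x^2 + 4x^3


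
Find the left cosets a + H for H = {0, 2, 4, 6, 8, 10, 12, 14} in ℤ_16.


H = {0, 2, 4, 6, 8, 10, 12, 14}, |H| = 8
Number of cosets = |G|/|H| = 16/8 = 2
0 + H = {0, 2, 4, 6, 8, 10, 12, 14}
1 + H = {1, 3, 5, 7, 9, 11, 13, 15}

Cosets: 0+H={0,2,4,6,8,10,12,14}; 1+H={1,3,5,7,9,11,13,15}


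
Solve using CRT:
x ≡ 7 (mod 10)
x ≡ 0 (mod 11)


m₁ = 10, m₂ = 11, gcd = 1, so CRT applies. M = m₁·m₂ = 110
Let M₁ = M/m₁ = 11, M₂ = M/m₂ = 10
Find y₁ ≡ M₁⁻¹ (mod m₁): 11⁻¹ ≡ 1 (mod 10)
Find y₂ ≡ M₂⁻¹ (mod m₂): 10⁻¹ ≡ 10 (mod 11)
x = a₁·M₁·y₁ + a₂·M₂·y₂ = 7·11·1 + 0·10·10 = 77
Reduce mod 110: x ≡ 77
Check: 77 mod 10 = 7 ✓, 77 mod 11 = 0 ✓

x ≡ 77 (mod 110)


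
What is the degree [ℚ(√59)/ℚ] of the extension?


√59 has minimal polynomial x² - 59 (irreducible over ℚ since 59 is squarefree)

[ℚ(√59)/ℚ] = 2


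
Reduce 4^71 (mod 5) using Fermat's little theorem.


Fermat's little theorem: if p is prime and gcd(a,p)=1, then a^(p-1) ≡ 1 (mod p)
p = 5 is prime, gcd(4,5) = 1
Reduce exponent: 71 mod 4 = 3
So 4^71 ≡ 4^3 (mod 5)
4^3 mod 5 = 4

4^71 ≡ 4 (mod 5)


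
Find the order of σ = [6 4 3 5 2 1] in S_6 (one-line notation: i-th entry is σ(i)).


Cycle decomposition: (1 6) (2 4 5)
Cycle lengths: 2, 3
Order = lcm(2, 3) = 6

ord(σ) = 6


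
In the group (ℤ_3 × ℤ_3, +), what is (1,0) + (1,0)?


Operation: componentwise addition mod (3, 3)
(1,0) + (1,0) = ((a₁+b₁) mod 3, (a₂+b₂) mod 3) with a = (1,0), b = (1,0)

(1,0) + (1,0) = (2,0)


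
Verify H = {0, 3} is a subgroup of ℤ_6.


Subgroup test for H = {0, 3} in (ℤ_6, +):
(1) 0 ∈ H? Yes
(2) Closure: for all a,b ∈ H, (a+b) mod 6 ∈ H? Yes
(3) Inverses: for all a ∈ H, -a mod 6 ∈ H? Yes

Yes, H is a subgroup of ℤ_6


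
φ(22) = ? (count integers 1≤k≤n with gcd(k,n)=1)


φ(n) = count of k ∈ {1,...,n} with gcd(k,n)=1
Coprimes to 22: {1, 3, 5, 7, 9, 13, 15, 17, 19, 21}
Count: 10

φ(22) = 10


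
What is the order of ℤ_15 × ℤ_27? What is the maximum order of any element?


|ℤ_15 × ℤ_27| = 15 × 27 = 405
Max element order = lcm(15,27) = 135
Cyclic? No (gcd=3)

|ℤ_15×ℤ_27| = 405, max element order = 135


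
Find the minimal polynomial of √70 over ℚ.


√70 satisfies x² - 70 = 0, irreducible over ℚ since 70 is squarefree

Minimal polynomial: x² - 70


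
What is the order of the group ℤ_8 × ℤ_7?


|A × B| = |A| · |B|
|ℤ_8 × ℤ_7| = 8 × 7 = 56

|ℤ_8 × ℤ_7| = 56


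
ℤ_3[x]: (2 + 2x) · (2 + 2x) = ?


Expand and collect like terms; reduce coefficients mod 3:
x^0: 2·2 = 4 ≡ 1 (mod 3)
x^1: 2·2 + 2·2 = 8 ≡ 2 (mod 3)
x^2: 2·2 = 4 ≡ 1 (mod 3)
Result: 1 + 2x + x^2

f · g = 1 + 2x + x^2


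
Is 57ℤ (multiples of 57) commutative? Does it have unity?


57ℤ is a commutative ring under +,× but has no multiplicative identity (1 ∉ 57ℤ); it has no zero divisors, but without unity it is not an integral domain
Commutative: Yes
Integral domain: No
Has unity: No

57ℤ (multiples of 57): Commutative=Yes, Unity=No


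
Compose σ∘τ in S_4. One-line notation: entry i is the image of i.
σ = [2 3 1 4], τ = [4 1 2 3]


σ∘τ: apply τ first, then σ
1 →τ 4 →σ 4
2 →τ 1 →σ 2
3 →τ 2 →σ 3
4 →τ 3 →σ 1

σ∘τ = [4 2 3 1]


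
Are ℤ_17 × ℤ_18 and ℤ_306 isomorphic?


Comparing ℤ_17 × ℤ_18 and ℤ_306:
gcd(17,18) = 1, so ℤ_17 × ℤ_18 ≅ ℤ_306 (CRT)

Yes, ℤ_17 × ℤ_18 ≅ ℤ_306


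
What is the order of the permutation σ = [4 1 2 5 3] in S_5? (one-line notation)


Cycle decomposition: (1 4 5 3 2)
Cycle lengths: 5
Order = lcm(5) = 5

ord(σ) = 5


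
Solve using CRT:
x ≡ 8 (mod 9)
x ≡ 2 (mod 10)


m₁ = 9, m₂ = 10, gcd = 1, so CRT applies. M = m₁·m₂ = 90
Let M₁ = M/m₁ = 10, M₂ = M/m₂ = 9
Find y₁ ≡ M₁⁻¹ (mod m₁): 10⁻¹ ≡ 1 (mod 9)
Find y₂ ≡ M₂⁻¹ (mod m₂): 9⁻¹ ≡ 9 (mod 10)
x = a₁·M₁·y₁ + a₂·M₂·y₂ = 8·10·1 + 2·9·9 = 242
Reduce mod 90: x ≡ 62
Check: 62 mod 9 = 8 ✓, 62 mod 10 = 2 ✓

x ≡ 62 (mod 90)


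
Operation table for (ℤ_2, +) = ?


Elements: {0, 1}
Operation: addition mod 2
Entry (a, b) = (a + b) mod 2

Cayley table:
  | 0 | 1
0 | 0 | 1
1 | 1 | 0


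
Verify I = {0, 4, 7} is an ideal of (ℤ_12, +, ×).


Check ideal conditions for I = {0, 4, 7} in ℤ_12:
(1) I is an additive subgroup? No
(2) For r ∈ ℤ_12 and a ∈ I: r·a ∈ I? No  [counterexample: r=2, a=4, r·a mod 12 = 8 ∉ I]

No, I is not an ideal of ℤ_12


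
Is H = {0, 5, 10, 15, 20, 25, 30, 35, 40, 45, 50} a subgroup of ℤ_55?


Subgroup test for H = {0, 5, 10, 15, 20, 25, 30, 35, 40, 45, 50} in (ℤ_55, +):
(1) 0 ∈ H? Yes
(2) Closure: for all a,b ∈ H, (a+b) mod 55 ∈ H? Yes
(3) Inverses: for all a ∈ H, -a mod 55 ∈ H? Yes

Yes, H is a subgroup of ℤ_55


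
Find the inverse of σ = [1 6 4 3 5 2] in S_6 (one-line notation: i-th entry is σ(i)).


To find σ⁻¹, swap domain and range:
σ(1) = 1 → σ⁻¹(1) = 1
σ(2) = 6 → σ⁻¹(6) = 2
σ(3) = 4 → σ⁻¹(4) = 3
σ(4) = 3 → σ⁻¹(3) = 4
σ(5) = 5 → σ⁻¹(5) = 5
σ(6) = 2 → σ⁻¹(2) = 6

σ⁻¹ = [1 6 4 3 5 2]


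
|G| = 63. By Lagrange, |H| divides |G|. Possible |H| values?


Lagrange's theorem: |H| divides |G|
|G| = 63
Divisors of 63: 1, 3, 7, 9, 21, 63

Possible subgroup orders: {1, 3, 7, 9, 21, 63}


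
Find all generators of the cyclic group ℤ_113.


g generates ℤ_n iff gcd(g,n) = 1
Prime factors of 113: 113
Generators are g ∈ {1,...,112} not divisible by any of these primes.
Generators: {1, 2, 3, 4, 5, 6, 7, 8, 9, 10, 11, 12, 13, 14, 15, 16, 17, 18, 19, 20, 21, 22, 23, 24, 25, 26, 27, 28, 29, 30, 31, 32, 33, 34, 35, 36, 37, 38, 39, 40, 41, 42, 43, 44, 45, 46, 47, 48, 49, 50, 51, 52, 53, 54, 55, 56, 57, 58, 59, 60, 61, 62, 63, 64, 65, 66, 67, 68, 69, 70, 71, 72, 73, 74, 75, 76, 77, 78, 79, 80, 81, 82, 83, 84, 85, 86, 87, 88, 89, 90, 91, 92, 93, 94, 95, 96, 97, 98, 99, 100, 101, 102, 103, 104, 105, 106, 107, 108, 109, 110, 111, 112}
Number of generators = φ(113) = 112

Generators of ℤ_113 = {1, 2, 3, 4, 5, 6, 7, 8, 9, 10, 11, 12, 13, 14, 15, 16, 17, 18, 19, 20, 21, 22, 23, 24, 25, 26, 27, 28, 29, 30, 31, 32, 33, 34, 35, 36, 37, 38, 39, 40, 41, 42, 43, 44, 45, 46, 47, 48, 49, 50, 51, 52, 53, 54, 55, 56, 57, 58, 59, 60, 61, 62, 63, 64, 65, 66, 67, 68, 69, 70, 71, 72, 73, 74, 75, 76, 77, 78, 79, 80, 81, 82, 83, 84, 85, 86, 87, 88, 89, 90, 91, 92, 93, 94, 95, 96, 97, 98, 99, 100, 101, 102, 103, 104, 105, 106, 107, 108, 109, 110, 111, 112}


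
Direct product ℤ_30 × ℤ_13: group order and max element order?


|ℤ_30 × ℤ_13| = 30 × 13 = 390
Max element order = lcm(30,13) = 390
Cyclic? Yes (gcd=1)

|ℤ_30×ℤ_13| = 390, max element order = 390


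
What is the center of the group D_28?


Z(G) = {g ∈ G | gx = xg for all x ∈ G}
For even n, Z(D_n) = {e, r^(n/2)}: the 180° rotation r^14 commutes with every reflection and rotation

Z(D_28) = {e, r^14}


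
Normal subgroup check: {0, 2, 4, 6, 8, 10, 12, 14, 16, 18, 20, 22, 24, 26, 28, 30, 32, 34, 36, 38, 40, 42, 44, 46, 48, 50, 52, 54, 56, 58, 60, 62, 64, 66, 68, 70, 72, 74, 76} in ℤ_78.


H = {0, 2, 4, 6, 8, 10, 12, 14, 16, 18, 20, 22, 24, 26, 28, 30, 32, 34, 36, 38, 40, 42, 44, 46, 48, 50, 52, 54, 56, 58, 60, 62, 64, 66, 68, 70, 72, 74, 76} in ℤ_78
ℤ_78 is abelian; every subgroup of an abelian group is normal

Yes, normal subgroup


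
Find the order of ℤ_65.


ℤ_n has n elements.

|ℤ_65| = 65


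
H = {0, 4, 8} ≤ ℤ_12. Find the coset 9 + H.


9 + H = {9 + h (mod 12) : h ∈ H}
9+0=9, 9+4=1, 9+8=5
9 + H = {1, 5, 9} = 1 + H

9 + H = {1, 5, 9}


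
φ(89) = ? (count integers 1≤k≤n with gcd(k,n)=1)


Factor n: 89 = 89
φ(n) = n · ∏(1 - 1/p) over distinct primes p | n
φ(89) = 89 · (1 - 1/89) = 88

φ(89) = 88


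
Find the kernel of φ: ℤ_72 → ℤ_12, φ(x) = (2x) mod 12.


Kernel = preimage of identity
ker(φ) = {x ∈ ℤ_72 : 2x ≡ 0 (mod 12)}. Since 12 | 72, φ is well-defined. The kernel is the cyclic subgroup ⟨6⟩ of ℤ_72 (order 12), i.e. {0, 6, 12, 18, 24, 30, 36, 42, 48, 54, 60, 66}

ker(φ) = {0, 6, 12, 18, 24, 30, 36, 42, 48, 54, 60, 66}


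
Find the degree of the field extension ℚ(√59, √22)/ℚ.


[ℚ(√59,√22):ℚ] = [ℚ(√59,√22):ℚ(√59)]·[ℚ(√59):ℚ] = 2·2 = 4

[ℚ(√59, √22)/ℚ] = 4


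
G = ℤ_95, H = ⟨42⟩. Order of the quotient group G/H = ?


|⟨42⟩| = n / gcd(42, 95) = 95 / 1 = 95
H is normal (ℤ_95 is abelian).
|G/H| = |G| / |H| = 95 / 95 = 1

|G/H| = 1


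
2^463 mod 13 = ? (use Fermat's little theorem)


Fermat's little theorem: if p is prime and gcd(a,p)=1, then a^(p-1) ≡ 1 (mod p)
p = 13 is prime, gcd(2,13) = 1
Reduce exponent: 463 mod 12 = 7
So 2^463 ≡ 2^7 (mod 13)
2^7 mod 13 = 11

2^463 ≡ 11 (mod 13)


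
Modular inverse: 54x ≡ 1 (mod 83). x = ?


Use the extended Euclidean algorithm to write 1 = 54·s + 83·t; then s mod 83 is the inverse.
Euclidean algorithm:
  54 = 0·83 + 54
  83 = 1·54 + 29
  54 = 1·29 + 25
  29 = 1·25 + 4
  25 = 6·4 + 1
  4 = 4·1 + 0
gcd(54,83) = 1
Back-substitution gives: 54·(20) + 83·(-13) = 1
So 54⁻¹ ≡ 20 ≡ 20 (mod 83)
Check: 54 × 20 = 1080 ≡ 1 (mod 83) ✓

54⁻¹ ≡ 20 (mod 83)


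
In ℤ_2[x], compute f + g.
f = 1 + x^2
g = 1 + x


Add coefficients mod 2:
x^0: 1 + 1 = 0 (mod 2)
x^1: 0 + 1 = 1 (mod 2)
x^2: 1 + 0 = 1 (mod 2)
Result: x + x^2

f + g = x + x^2


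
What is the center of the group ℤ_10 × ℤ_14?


Z(G) = {g ∈ G | gx = xg for all x ∈ G}
Direct product of abelian groups is abelian, so Z(G) = G

Z(ℤ_10 × ℤ_14) = ℤ_10 × ℤ_14


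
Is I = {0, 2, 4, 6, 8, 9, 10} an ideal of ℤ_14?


Check ideal conditions for I = {0, 2, 4, 6, 8, 9, 10} in ℤ_14:
(1) I is an additive subgroup? No
(2) For r ∈ ℤ_14 and a ∈ I: r·a ∈ I? No  [counterexample: r=2, a=6, r·a mod 14 = 12 ∉ I]

No, I is not an ideal of ℤ_14


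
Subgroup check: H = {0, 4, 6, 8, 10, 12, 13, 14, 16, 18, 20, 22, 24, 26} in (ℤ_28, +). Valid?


Subgroup test for H = {0, 4, 6, 8, 10, 12, 13, 14, 16, 18, 20, 22, 24, 26} in (ℤ_28, +):
(1) 0 ∈ H? Yes
(2) Closure: for all a,b ∈ H, (a+b) mod 28 ∈ H? No  [counterexample: 4 + 13 = 17 ∉ H]
(3) Inverses: for all a ∈ H, -a mod 28 ∈ H? No

No, H is not a subgroup of ℤ_28


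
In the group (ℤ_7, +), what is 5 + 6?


Operation: addition mod 7
5 + 6 = (a + b) mod 7 with a = 5, b = 6

5 + 6 = 4


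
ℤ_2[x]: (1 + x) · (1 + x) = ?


Expand and collect like terms; reduce coefficients mod 2:
x^0: 1·1 = 1 ≡ 1 (mod 2)
x^1: 1·1 + 1·1 = 2 ≡ 0 (mod 2)
x^2: 1·1 = 1 ≡ 1 (mod 2)
Result: 1 + x^2

f · g = 1 + x^2


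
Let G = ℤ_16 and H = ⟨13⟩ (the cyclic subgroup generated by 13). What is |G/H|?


|⟨13⟩| = n / gcd(13, 16) = 16 / 1 = 16
H is normal (ℤ_16 is abelian).
|G/H| = |G| / |H| = 16 / 16 = 1

|G/H| = 1


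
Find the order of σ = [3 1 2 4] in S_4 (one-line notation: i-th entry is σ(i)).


Cycle decomposition: (1 3 2)
Cycle lengths: 3
Order = lcm(3) = 3

ord(σ) = 3


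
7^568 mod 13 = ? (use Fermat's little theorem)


Fermat's little theorem: if p is prime and gcd(a,p)=1, then a^(p-1) ≡ 1 (mod p)
p = 13 is prime, gcd(7,13) = 1
Reduce exponent: 568 mod 12 = 4
So 7^568 ≡ 7^4 (mod 13)
7^4 mod 13 = 9

7^568 ≡ 9 (mod 13)


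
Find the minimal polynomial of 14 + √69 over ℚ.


Let α = 14 + √69. Then α - 14 = √69, so (α - 14)² = 69, giving α² - 28α + 127 = 0. Degree 2 and α ∉ ℚ, so this is the minimal polynomial.

Minimal polynomial: x² - 28x + 127


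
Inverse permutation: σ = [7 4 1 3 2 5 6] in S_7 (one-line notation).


To find σ⁻¹, swap domain and range:
σ(1) = 7 → σ⁻¹(7) = 1
σ(2) = 4 → σ⁻¹(4) = 2
σ(3) = 1 → σ⁻¹(1) = 3
σ(4) = 3 → σ⁻¹(3) = 4
σ(5) = 2 → σ⁻¹(2) = 5
σ(6) = 5 → σ⁻¹(5) = 6
σ(7) = 6 → σ⁻¹(6) = 7

σ⁻¹ = [3 5 4 2 6 7 1]


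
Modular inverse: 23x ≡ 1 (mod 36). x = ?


Use the extended Euclidean algorithm to write 1 = 23·s + 36·t; then s mod 36 is the inverse.
Euclidean algorithm:
  23 = 0·36 + 23
  36 = 1·23 + 13
  23 = 1·13 + 10
  13 = 1·10 + 3
  10 = 3·3 + 1
  3 = 3·1 + 0
gcd(23,36) = 1
Back-substitution gives: 23·(11) + 36·(-7) = 1
So 23⁻¹ ≡ 11 ≡ 11 (mod 36)
Check: 23 × 11 = 253 ≡ 1 (mod 36) ✓

23⁻¹ ≡ 11 (mod 36)


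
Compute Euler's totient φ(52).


Factor n: 52 = 2^2 × 13
φ(n) = n · ∏(1 - 1/p) over distinct primes p | n
φ(52) = 52 · (1 - 1/2) · (1 - 1/13) = 24

φ(52) = 24


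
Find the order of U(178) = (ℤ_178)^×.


U(n) is the group of units mod n; |U(n)| = φ(n)
|U(178)| = φ(178) = 88

|U(178) = (ℤ_178)^×| = 88


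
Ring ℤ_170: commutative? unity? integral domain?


ℤ_170 is a commutative ring with unity 1; 170 = 2×85 is composite, so 2·85 ≡ 0 gives zero divisors (not an integral domain)
Commutative: Yes
Integral domain: No
Has unity: Yes

ℤ_170: Commutative=Yes, Unity=Yes


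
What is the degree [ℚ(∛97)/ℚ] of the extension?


∛97 has minimal polynomial x³ - 97 (irreducible over ℚ since 97 is not a perfect cube)

[ℚ(∛97)/ℚ] = 3


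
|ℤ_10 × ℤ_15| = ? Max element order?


|ℤ_10 × ℤ_15| = 10 × 15 = 150
Max element order = lcm(10,15) = 30
Cyclic? No (gcd=5)

|ℤ_10×ℤ_15| = 150, max element order = 30


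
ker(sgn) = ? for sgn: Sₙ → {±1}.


Kernel = preimage of identity
ker(sgn) = even permutations = Aₙ

ker(sgn) = Aₙ


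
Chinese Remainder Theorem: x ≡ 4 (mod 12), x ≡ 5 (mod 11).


m₁ = 12, m₂ = 11, gcd = 1, so CRT applies. M = m₁·m₂ = 132
Let M₁ = M/m₁ = 11, M₂ = M/m₂ = 12
Find y₁ ≡ M₁⁻¹ (mod m₁): 11⁻¹ ≡ 11 (mod 12)
Find y₂ ≡ M₂⁻¹ (mod m₂): 12⁻¹ ≡ 1 (mod 11)
x = a₁·M₁·y₁ + a₂·M₂·y₂ = 4·11·11 + 5·12·1 = 544
Reduce mod 132: x ≡ 16
Check: 16 mod 12 = 4 ✓, 16 mod 11 = 5 ✓

x ≡ 16 (mod 132)


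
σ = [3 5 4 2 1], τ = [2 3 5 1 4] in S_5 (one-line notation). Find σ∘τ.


σ∘τ: apply τ first, then σ
1 →τ 2 →σ 5
2 →τ 3 →σ 4
3 →τ 5 →σ 1
4 →τ 1 →σ 3
5 →τ 4 →σ 2

σ∘τ = [5 4 1 3 2]


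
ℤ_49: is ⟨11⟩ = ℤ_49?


g generates ℤ_n iff gcd(g, n) = 1
gcd(11, 49) = 1
Since gcd = 1, 11 is a generator.

Yes, 11 generates ℤ_49


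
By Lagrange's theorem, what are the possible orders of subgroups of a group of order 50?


Lagrange's theorem: |H| divides |G|
|G| = 50
Divisors of 50: 1, 2, 5, 10, 25, 50

Possible subgroup orders: {1, 2, 5, 10, 25, 50}


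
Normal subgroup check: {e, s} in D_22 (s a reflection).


H = {e, s} in D_22 (s a reflection)
r·s·r⁻¹ = sr⁻² ≠ s for n ≥ 3, so {e, s} is not closed under conjugation

No, not a normal subgroup


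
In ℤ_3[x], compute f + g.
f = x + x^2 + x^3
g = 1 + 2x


Add coefficients mod 3:
x^0: 0 + 1 = 1 (mod 3)
x^1: 1 + 2 = 0 (mod 3)
x^2: 1 + 0 = 1 (mod 3)
x^3: 1 + 0 = 1 (mod 3)
Result: 1 + x^2 + x^3

f + g = 1 + x^2 + x^3


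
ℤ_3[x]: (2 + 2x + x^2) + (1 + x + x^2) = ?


Add coefficients mod 3:
x^0: 2 + 1 = 0 (mod 3)
x^1: 2 + 1 = 0 (mod 3)
x^2: 1 + 1 = 2 (mod 3)
Result: 2x^2

f + g = 2x^2


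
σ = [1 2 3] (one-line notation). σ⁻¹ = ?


To find σ⁻¹, swap domain and range:
σ(1) = 1 → σ⁻¹(1) = 1
σ(2) = 2 → σ⁻¹(2) = 2
σ(3) = 3 → σ⁻¹(3) = 3

σ⁻¹ = [1 2 3]


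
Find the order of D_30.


|D_n| = 2n (n rotations and n reflections)
|D_30| = 2×30 = 60

|D_30| = 60


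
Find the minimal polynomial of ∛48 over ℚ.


∛48 satisfies x³ - 48 = 0, irreducible over ℚ (no rational root; 48 is not a perfect cube)

Minimal polynomial: x³ - 48


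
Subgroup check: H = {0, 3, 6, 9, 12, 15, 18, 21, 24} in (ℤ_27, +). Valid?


Subgroup test for H = {0, 3, 6, 9, 12, 15, 18, 21, 24} in (ℤ_27, +):
(1) 0 ∈ H? Yes
(2) Closure: for all a,b ∈ H, (a+b) mod 27 ∈ H? Yes
(3) Inverses: for all a ∈ H, -a mod 27 ∈ H? Yes

Yes, H is a subgroup of ℤ_27


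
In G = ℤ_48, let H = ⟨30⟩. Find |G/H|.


|⟨30⟩| = n / gcd(30, 48) = 48 / 6 = 8
H is normal (ℤ_48 is abelian).
|G/H| = |G| / |H| = 48 / 8 = 6

|G/H| = 6


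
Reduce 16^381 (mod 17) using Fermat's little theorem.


Fermat's little theorem: if p is prime and gcd(a,p)=1, then a^(p-1) ≡ 1 (mod p)
p = 17 is prime, gcd(16,17) = 1
Reduce exponent: 381 mod 16 = 13
So 16^381 ≡ 16^13 (mod 17)
16^13 mod 17 = 16

16^381 ≡ 16 (mod 17)


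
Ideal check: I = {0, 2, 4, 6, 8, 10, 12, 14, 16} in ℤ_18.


Check ideal conditions for I = {0, 2, 4, 6, 8, 10, 12, 14, 16} in ℤ_18:
(1) I is an additive subgroup? Yes
(2) For r ∈ ℤ_18 and a ∈ I: r·a ∈ I? Yes

Yes, I is an ideal of ℤ_18


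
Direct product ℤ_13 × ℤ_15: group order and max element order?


|ℤ_13 × ℤ_15| = 13 × 15 = 195
Max element order = lcm(13,15) = 195
Cyclic? Yes (gcd=1)

|ℤ_13×ℤ_15| = 195, max element order = 195


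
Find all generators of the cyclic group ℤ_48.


g generates ℤ_n iff gcd(g,n) = 1
Prime factors of 48: 2, 3
Generators are g ∈ {1,...,47} not divisible by any of these primes.
Generators: {1, 5, 7, 11, 13, 17, 19, 23, 25, 29, 31, 35, 37, 41, 43, 47}
Number of generators = φ(48) = 16

Generators of ℤ_48 = {1, 5, 7, 11, 13, 17, 19, 23, 25, 29, 31, 35, 37, 41, 43, 47}


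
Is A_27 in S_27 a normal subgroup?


H = A_27 in S_27
A_27 has index 2 in S_27, and every subgroup of index 2 is normal

Yes, normal subgroup


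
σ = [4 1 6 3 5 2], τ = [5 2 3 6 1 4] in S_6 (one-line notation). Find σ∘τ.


σ∘τ: apply τ first, then σ
1 →τ 5 →σ 5
2 →τ 2 →σ 1
3 →τ 3 →σ 6
4 →τ 6 →σ 2
5 →τ 1 →σ 4
6 →τ 4 →σ 3

σ∘τ = [5 1 6 2 4 3]


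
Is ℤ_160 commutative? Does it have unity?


ℤ_160 is a commutative ring with unity 1; 160 = 2×80 is composite, so 2·80 ≡ 0 gives zero divisors (not an integral domain)
Commutative: Yes
Integral domain: No
Has unity: Yes

ℤ_160: Commutative=Yes, Unity=Yes


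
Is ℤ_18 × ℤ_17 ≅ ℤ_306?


Comparing ℤ_18 × ℤ_17 and ℤ_306:
gcd(18,17) = 1, so ℤ_18 × ℤ_17 ≅ ℤ_306 (CRT)

Yes, ℤ_18 × ℤ_17 ≅ ℤ_306


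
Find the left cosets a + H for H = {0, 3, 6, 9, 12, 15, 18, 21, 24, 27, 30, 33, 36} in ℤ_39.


H = {0, 3, 6, 9, 12, 15, 18, 21, 24, 27, 30, 33, 36}, |H| = 13
Number of cosets = |G|/|H| = 39/13 = 3
0 + H = {0, 3, 6, 9, 12, 15, 18, 21, 24, 27, 30, 33, 36}
1 + H = {1, 4, 7, 10, 13, 16, 19, 22, 25, 28, 31, 34, 37}
2 + H = {2, 5, 8, 11, 14, 17, 20, 23, 26, 29, 32, 35, 38}

Cosets: 0+H={0,3,6,9,12,15,18,21,24,27,30,33,36}; 1+H={1,4,7,10,13,16,19,22,25,28,31,34,37}; 2+H={2,5,8,11,14,17,20,23,26,29,32,35,38}


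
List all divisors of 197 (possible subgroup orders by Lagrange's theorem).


Lagrange's theorem: |H| divides |G|
|G| = 197
Divisors of 197: 1, 197

Possible subgroup orders: {1, 197}


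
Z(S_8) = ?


Z(G) = {g ∈ G | gx = xg for all x ∈ G}
S_n is non-abelian for n ≥ 3; Z(S_8) is trivial

Z(S_8) = {e}


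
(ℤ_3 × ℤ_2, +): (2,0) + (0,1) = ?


Operation: componentwise addition mod (3, 2)
(2,0) + (0,1) = ((a₁+b₁) mod 3, (a₂+b₂) mod 2) with a = (2,0), b = (0,1)

(2,0) + (0,1) = (2,1)


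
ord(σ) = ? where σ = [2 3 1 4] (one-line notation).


Cycle decomposition: (1 2 3)
Cycle lengths: 3
Order = lcm(3) = 3

ord(σ) = 3


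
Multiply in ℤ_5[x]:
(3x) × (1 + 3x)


Expand and collect like terms; reduce coefficients mod 5:
x^0: 0·1 = 0 ≡ 0 (mod 5)
x^1: 0·3 + 3·1 = 3 ≡ 3 (mod 5)
x^2: 3·3 = 9 ≡ 4 (mod 5)
Result: 3x + 4x^2

f · g = 3x + 4x^2


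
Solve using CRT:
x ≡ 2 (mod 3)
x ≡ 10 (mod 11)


m₁ = 3, m₂ = 11, gcd = 1, so CRT applies. M = m₁·m₂ = 33
Let M₁ = M/m₁ = 11, M₂ = M/m₂ = 3
Find y₁ ≡ M₁⁻¹ (mod m₁): 11⁻¹ ≡ 2 (mod 3)
Find y₂ ≡ M₂⁻¹ (mod m₂): 3⁻¹ ≡ 4 (mod 11)
x = a₁·M₁·y₁ + a₂·M₂·y₂ = 2·11·2 + 10·3·4 = 164
Reduce mod 33: x ≡ 32
Check: 32 mod 3 = 2 ✓, 32 mod 11 = 10 ✓

x ≡ 32 (mod 33)


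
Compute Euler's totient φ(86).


Factor n: 86 = 2 × 43
φ(n) = n · ∏(1 - 1/p) over distinct primes p | n
φ(86) = 86 · (1 - 1/2) · (1 - 1/43) = 42

φ(86) = 42


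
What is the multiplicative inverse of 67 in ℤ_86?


Use the extended Euclidean algorithm to write 1 = 67·s + 86·t; then s mod 86 is the inverse.
Euclidean algorithm:
  67 = 0·86 + 67
  86 = 1·67 + 19
  67 = 3·19 + 10
  19 = 1·10 + 9
  10 = 1·9 + 1
  9 = 9·1 + 0
gcd(67,86) = 1
Back-substitution gives: 67·(9) + 86·(-7) = 1
So 67⁻¹ ≡ 9 ≡ 9 (mod 86)
Check: 67 × 9 = 603 ≡ 1 (mod 86) ✓

67⁻¹ ≡ 9 (mod 86)


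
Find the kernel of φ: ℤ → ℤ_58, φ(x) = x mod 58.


Kernel = preimage of identity
ker(φ) = {x ∈ ℤ : x ≡ 0 (mod 58)} = 58ℤ = {0, ±58, ±116, ...}

ker(φ) = 58ℤ


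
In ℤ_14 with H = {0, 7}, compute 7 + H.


7 + H = {7 + h (mod 14) : h ∈ H}
7+0=7, 7+7=0
7 + H = {0, 7} = 0 + H

7 + H = {0, 7}


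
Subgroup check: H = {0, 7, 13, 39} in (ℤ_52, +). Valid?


Subgroup test for H = {0, 7, 13, 39} in (ℤ_52, +):
(1) 0 ∈ H? Yes
(2) Closure: for all a,b ∈ H, (a+b) mod 52 ∈ H? No  [counterexample: 7 + 7 = 14 ∉ H]
(3) Inverses: for all a ∈ H, -a mod 52 ∈ H? No

No, H is not a subgroup of ℤ_52


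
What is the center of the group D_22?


Z(G) = {g ∈ G | gx = xg for all x ∈ G}
For even n, Z(D_n) = {e, r^(n/2)}: the 180° rotation r^11 commutes with every reflection and rotation

Z(D_22) = {e, r^11}


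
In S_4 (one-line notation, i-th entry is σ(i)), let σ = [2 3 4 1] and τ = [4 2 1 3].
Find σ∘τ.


σ∘τ: apply τ first, then σ
1 →τ 4 →σ 1
2 →τ 2 →σ 3
3 →τ 1 →σ 2
4 →τ 3 →σ 4

σ∘τ = [1 3 2 4]


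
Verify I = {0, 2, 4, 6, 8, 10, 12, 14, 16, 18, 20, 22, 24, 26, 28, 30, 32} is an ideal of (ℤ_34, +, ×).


Check ideal conditions for I = {0, 2, 4, 6, 8, 10, 12, 14, 16, 18, 20, 22, 24, 26, 28, 30, 32} in ℤ_34:
(1) I is an additive subgroup? Yes
(2) For r ∈ ℤ_34 and a ∈ I: r·a ∈ I? Yes

Yes, I is an ideal of ℤ_34


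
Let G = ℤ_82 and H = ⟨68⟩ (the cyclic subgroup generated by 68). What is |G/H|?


|⟨68⟩| = n / gcd(68, 82) = 82 / 2 = 41
H is normal (ℤ_82 is abelian).
|G/H| = |G| / |H| = 82 / 41 = 2

|G/H| = 2


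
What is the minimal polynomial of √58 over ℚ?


√58 satisfies x² - 58 = 0, irreducible over ℚ since 58 is squarefree

Minimal polynomial: x² - 58


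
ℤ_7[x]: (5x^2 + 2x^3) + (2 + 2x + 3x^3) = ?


Add coefficients mod 7:
x^0: 0 + 2 = 2 (mod 7)
x^1: 0 + 2 = 2 (mod 7)
x^2: 5 + 0 = 5 (mod 7)
x^3: 2 + 3 = 5 (mod 7)
Result: 2 + 2x + 5x^2 + 5x^3

f + g = 2 + 2x + 5x^2 + 5x^3


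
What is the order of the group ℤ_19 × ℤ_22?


|A × B| = |A| · |B|
|ℤ_19 × ℤ_22| = 19 × 22 = 418

|ℤ_19 × ℤ_22| = 418


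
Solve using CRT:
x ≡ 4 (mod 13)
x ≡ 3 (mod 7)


m₁ = 13, m₂ = 7, gcd = 1, so CRT applies. M = m₁·m₂ = 91
Let M₁ = M/m₁ = 7, M₂ = M/m₂ = 13
Find y₁ ≡ M₁⁻¹ (mod m₁): 7⁻¹ ≡ 2 (mod 13)
Find y₂ ≡ M₂⁻¹ (mod m₂): 13⁻¹ ≡ 6 (mod 7)
x = a₁·M₁·y₁ + a₂·M₂·y₂ = 4·7·2 + 3·13·6 = 290
Reduce mod 91: x ≡ 17
Check: 17 mod 13 = 4 ✓, 17 mod 7 = 3 ✓

x ≡ 17 (mod 91)


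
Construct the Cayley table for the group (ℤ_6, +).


Elements: {0, 1, 2, 3, 4, 5}
Operation: addition mod 6
Entry (a, b) = (a + b) mod 6

Cayley table:
  | 0 | 1 | 2 | 3 | 4 | 5
0 | 0 | 1 | 2 | 3 | 4 | 5
1 | 1 | 2 | 3 | 4 | 5 | 0
2 | 2 | 3 | 4 | 5 | 0 | 1
3 | 3 | 4 | 5 | 0 | 1 | 2
4 | 4 | 5 | 0 | 1 | 2 | 3
5 | 5 | 0 | 1 | 2 | 3 | 4


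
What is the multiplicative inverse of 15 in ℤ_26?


Use the extended Euclidean algorithm to write 1 = 15·s + 26·t; then s mod 26 is the inverse.
Euclidean algorithm:
  15 = 0·26 + 15
  26 = 1·15 + 11
  15 = 1·11 + 4
  11 = 2·4 + 3
  4 = 1·3 + 1
  3 = 3·1 + 0
gcd(15,26) = 1
Back-substitution gives: 15·(7) + 26·(-4) = 1
So 15⁻¹ ≡ 7 ≡ 7 (mod 26)
Check: 15 × 7 = 105 ≡ 1 (mod 26) ✓

15⁻¹ ≡ 7 (mod 26)


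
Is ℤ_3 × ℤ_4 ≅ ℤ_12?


Comparing ℤ_3 × ℤ_4 and ℤ_12:
gcd(3,4) = 1, so ℤ_3 × ℤ_4 ≅ ℤ_12 (CRT)

Yes, ℤ_3 × ℤ_4 ≅ ℤ_12


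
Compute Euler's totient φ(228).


Factor n: 228 = 2^2 × 3 × 19
φ(n) = n · ∏(1 - 1/p) over distinct primes p | n
φ(228) = 228 · (1 - 1/2) · (1 - 1/3) · (1 - 1/19) = 72

φ(228) = 72


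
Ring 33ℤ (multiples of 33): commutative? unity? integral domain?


33ℤ is a commutative ring under +,× but has no multiplicative identity (1 ∉ 33ℤ); it has no zero divisors, but without unity it is not an integral domain
Commutative: Yes
Integral domain: No
Has unity: No

33ℤ (multiples of 33): Commutative=Yes, Unity=No


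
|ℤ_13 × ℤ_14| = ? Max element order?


|ℤ_13 × ℤ_14| = 13 × 14 = 182
Max element order = lcm(13,14) = 182
Cyclic? Yes (gcd=1)

|ℤ_13×ℤ_14| = 182, max element order = 182


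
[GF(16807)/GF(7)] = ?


GF(16807) = GF(7^5), so the extension degree is 5

[GF(16807)/GF(7)] = 5


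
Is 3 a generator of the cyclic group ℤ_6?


g generates ℤ_n iff gcd(g, n) = 1
gcd(3, 6) = 3
Since gcd = 3 ≠ 1, ⟨3⟩ has order 2 < 6, so 3 is not a generator.

No, 3 does not generate ℤ_6


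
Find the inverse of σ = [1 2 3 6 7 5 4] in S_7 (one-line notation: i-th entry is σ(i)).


To find σ⁻¹, swap domain and range:
σ(1) = 1 → σ⁻¹(1) = 1
σ(2) = 2 → σ⁻¹(2) = 2
σ(3) = 3 → σ⁻¹(3) = 3
σ(4) = 6 → σ⁻¹(6) = 4
σ(5) = 7 → σ⁻¹(7) = 5
σ(6) = 5 → σ⁻¹(5) = 6
σ(7) = 4 → σ⁻¹(4) = 7

σ⁻¹ = [1 2 3 7 6 4 5]


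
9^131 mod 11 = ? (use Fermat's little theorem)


Fermat's little theorem: if p is prime and gcd(a,p)=1, then a^(p-1) ≡ 1 (mod p)
p = 11 is prime, gcd(9,11) = 1
Reduce exponent: 131 mod 10 = 1
So 9^131 ≡ 9^1 (mod 11)
9^1 mod 11 = 9

9^131 ≡ 9 (mod 11)


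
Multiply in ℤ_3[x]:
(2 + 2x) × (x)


Expand and collect like terms; reduce coefficients mod 3:
x^0: 2·0 = 0 ≡ 0 (mod 3)
x^1: 2·1 + 2·0 = 2 ≡ 2 (mod 3)
x^2: 2·1 = 2 ≡ 2 (mod 3)
Result: 2x + 2x^2

f · g = 2x + 2x^2


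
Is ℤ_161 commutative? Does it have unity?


ℤ_161 is a commutative ring with unity 1; 161 = 7×23 is composite, so 7·23 ≡ 0 gives zero divisors (not an integral domain)
Commutative: Yes
Integral domain: No
Has unity: Yes

ℤ_161: Commutative=Yes, Unity=Yes


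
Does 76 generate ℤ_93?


g generates ℤ_n iff gcd(g, n) = 1
gcd(76, 93) = 1
Since gcd = 1, 76 is a generator.

Yes, 76 generates ℤ_93


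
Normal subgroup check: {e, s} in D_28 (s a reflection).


H = {e, s} in D_28 (s a reflection)
r·s·r⁻¹ = sr⁻² ≠ s for n ≥ 3, so {e, s} is not closed under conjugation

No, not a normal subgroup


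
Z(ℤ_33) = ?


Z(G) = {g ∈ G | gx = xg for all x ∈ G}
ℤ_33 is abelian, so Z(G) = G

Z(ℤ_33) = ℤ_33


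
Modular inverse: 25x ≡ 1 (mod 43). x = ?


Use the extended Euclidean algorithm to write 1 = 25·s + 43·t; then s mod 43 is the inverse.
Euclidean algorithm:
  25 = 0·43 + 25
  43 = 1·25 + 18
  25 = 1·18 + 7
  18 = 2·7 + 4
  7 = 1·4 + 3
  4 = 1·3 + 1
  3 = 3·1 + 0
gcd(25,43) = 1
Back-substitution gives: 25·(-12) + 43·(7) = 1
So 25⁻¹ ≡ -12 ≡ 31 (mod 43)
Check: 25 × 31 = 775 ≡ 1 (mod 43) ✓

25⁻¹ ≡ 31 (mod 43)


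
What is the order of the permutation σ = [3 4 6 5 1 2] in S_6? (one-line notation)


Cycle decomposition: (1 3 6 2 4 5)
Cycle lengths: 6
Order = lcm(6) = 6

ord(σ) = 6


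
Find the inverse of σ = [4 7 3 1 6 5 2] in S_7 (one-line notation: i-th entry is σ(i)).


To find σ⁻¹, swap domain and range:
σ(1) = 4 → σ⁻¹(4) = 1
σ(2) = 7 → σ⁻¹(7) = 2
σ(3) = 3 → σ⁻¹(3) = 3
σ(4) = 1 → σ⁻¹(1) = 4
σ(5) = 6 → σ⁻¹(6) = 5
σ(6) = 5 → σ⁻¹(5) = 6
σ(7) = 2 → σ⁻¹(2) = 7

σ⁻¹ = [4 7 3 1 6 5 2]


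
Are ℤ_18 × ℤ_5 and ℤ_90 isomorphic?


Comparing ℤ_18 × ℤ_5 and ℤ_90:
gcd(18,5) = 1, so ℤ_18 × ℤ_5 ≅ ℤ_90 (CRT)

Yes, ℤ_18 × ℤ_5 ≅ ℤ_90


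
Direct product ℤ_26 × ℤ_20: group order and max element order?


|ℤ_26 × ℤ_20| = 26 × 20 = 520
Max element order = lcm(26,20) = 260
Cyclic? No (gcd=2)

|ℤ_26×ℤ_20| = 520, max element order = 260


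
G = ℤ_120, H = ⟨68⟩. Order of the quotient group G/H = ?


|⟨68⟩| = n / gcd(68, 120) = 120 / 4 = 30
H is normal (ℤ_120 is abelian).
|G/H| = |G| / |H| = 120 / 30 = 4

|G/H| = 4


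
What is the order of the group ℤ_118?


ℤ_n has n elements.

|ℤ_118| = 118


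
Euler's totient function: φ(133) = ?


Factor n: 133 = 7 × 19
φ(n) = n · ∏(1 - 1/p) over distinct primes p | n
φ(133) = 133 · (1 - 1/7) · (1 - 1/19) = 108

φ(133) = 108


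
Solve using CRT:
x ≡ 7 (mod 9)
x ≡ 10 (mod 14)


m₁ = 9, m₂ = 14, gcd = 1, so CRT applies. M = m₁·m₂ = 126
Let M₁ = M/m₁ = 14, M₂ = M/m₂ = 9
Find y₁ ≡ M₁⁻¹ (mod m₁): 14⁻¹ ≡ 2 (mod 9)
Find y₂ ≡ M₂⁻¹ (mod m₂): 9⁻¹ ≡ 11 (mod 14)
x = a₁·M₁·y₁ + a₂·M₂·y₂ = 7·14·2 + 10·9·11 = 1186
Reduce mod 126: x ≡ 52
Check: 52 mod 9 = 7 ✓, 52 mod 14 = 10 ✓

x ≡ 52 (mod 126)


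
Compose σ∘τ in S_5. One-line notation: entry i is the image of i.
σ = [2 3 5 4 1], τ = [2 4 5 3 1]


σ∘τ: apply τ first, then σ
1 →τ 2 →σ 3
2 →τ 4 →σ 4
3 →τ 5 →σ 1
4 →τ 3 →σ 5
5 →τ 1 →σ 2

σ∘τ = [3 4 1 5 2]


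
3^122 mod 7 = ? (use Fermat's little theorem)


Fermat's little theorem: if p is prime and gcd(a,p)=1, then a^(p-1) ≡ 1 (mod p)
p = 7 is prime, gcd(3,7) = 1
Reduce exponent: 122 mod 6 = 2
So 3^122 ≡ 3^2 (mod 7)
3^2 mod 7 = 2

3^122 ≡ 2 (mod 7)


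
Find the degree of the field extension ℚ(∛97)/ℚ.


∛97 has minimal polynomial x³ - 97 (irreducible over ℚ since 97 is not a perfect cube)

[ℚ(∛97)/ℚ] = 3


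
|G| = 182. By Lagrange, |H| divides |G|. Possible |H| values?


Lagrange's theorem: |H| divides |G|
|G| = 182
Divisors of 182: 1, 2, 7, 13, 14, 26, 91, 182

Possible subgroup orders: {1, 2, 7, 13, 14, 26, 91, 182}


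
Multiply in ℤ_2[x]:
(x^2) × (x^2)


Expand and collect like terms; reduce coefficients mod 2:
x^0: 0·0 = 0 ≡ 0 (mod 2)
x^1: 0·0 + 0·0 = 0 ≡ 0 (mod 2)
x^2: 0·1 + 0·0 + 1·0 = 0 ≡ 0 (mod 2)
x^3: 0·1 + 1·0 = 0 ≡ 0 (mod 2)
x^4: 1·1 = 1 ≡ 1 (mod 2)
Result: x^4

f · g = x^4
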